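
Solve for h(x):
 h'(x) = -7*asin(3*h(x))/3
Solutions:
 Integral(1/asin(3*_y), (_y, h(x))) = C1 - 7*x/3


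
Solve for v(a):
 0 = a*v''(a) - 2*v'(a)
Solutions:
 v(a) = C1 + C2*a^3


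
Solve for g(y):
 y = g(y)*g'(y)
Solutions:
 g(y) = -sqrt(C1 + y^2)
 g(y) = sqrt(C1 + y^2)


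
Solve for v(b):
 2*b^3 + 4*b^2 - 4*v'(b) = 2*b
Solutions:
 v(b) = C1 + b^4/8 + b^3/3 - b^2/4


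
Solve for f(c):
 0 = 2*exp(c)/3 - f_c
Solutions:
 f(c) = C1 + 2*exp(c)/3


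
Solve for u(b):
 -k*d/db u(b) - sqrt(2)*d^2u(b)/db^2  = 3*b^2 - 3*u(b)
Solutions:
 u(b) = C1*exp(sqrt(2)*b*(-k + sqrt(k^2 + 12*sqrt(2)))/4) + C2*exp(-sqrt(2)*b*(k + sqrt(k^2 + 12*sqrt(2)))/4) + b^2 + 2*b*k/3 + 2*k^2/9 + 2*sqrt(2)/3


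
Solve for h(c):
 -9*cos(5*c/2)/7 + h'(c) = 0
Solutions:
 h(c) = C1 + 18*sin(5*c/2)/35


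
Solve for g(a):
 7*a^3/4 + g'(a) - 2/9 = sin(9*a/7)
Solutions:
 g(a) = C1 - 7*a^4/16 + 2*a/9 - 7*cos(9*a/7)/9


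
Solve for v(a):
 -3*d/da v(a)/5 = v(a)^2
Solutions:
 v(a) = 3/(C1 + 5*a)


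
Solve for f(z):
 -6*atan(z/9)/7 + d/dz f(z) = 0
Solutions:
 f(z) = C1 + 6*z*atan(z/9)/7 - 27*log(z^2 + 81)/7


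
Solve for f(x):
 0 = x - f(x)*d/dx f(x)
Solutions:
 f(x) = -sqrt(C1 + x^2)
 f(x) = sqrt(C1 + x^2)


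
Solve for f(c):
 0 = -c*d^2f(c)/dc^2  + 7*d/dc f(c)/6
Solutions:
 f(c) = C1 + C2*c^(13/6)


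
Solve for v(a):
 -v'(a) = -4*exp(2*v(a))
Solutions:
 v(a) = log(-sqrt(-1/(C1 + 4*a))) - log(2)/2
 v(a) = log(-1/(C1 + 4*a))/2 - log(2)/2


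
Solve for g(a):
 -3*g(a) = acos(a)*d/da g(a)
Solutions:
 g(a) = C1*exp(-3*Integral(1/acos(a), a))


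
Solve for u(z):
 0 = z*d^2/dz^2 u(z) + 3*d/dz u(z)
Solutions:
 u(z) = C1 + C2/z^2


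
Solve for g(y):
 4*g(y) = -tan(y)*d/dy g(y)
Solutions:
 g(y) = C1/sin(y)^4


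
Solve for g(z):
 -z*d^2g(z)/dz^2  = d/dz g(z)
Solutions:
 g(z) = C1 + C2*log(z)


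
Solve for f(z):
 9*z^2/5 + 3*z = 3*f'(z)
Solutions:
 f(z) = C1 + z^3/5 + z^2/2


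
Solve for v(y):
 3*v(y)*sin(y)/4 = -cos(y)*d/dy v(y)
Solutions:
 v(y) = C1*cos(y)^(3/4)


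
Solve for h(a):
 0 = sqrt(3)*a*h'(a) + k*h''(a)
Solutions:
 h(a) = C1 + C2*sqrt(k)*erf(sqrt(2)*3^(1/4)*a*sqrt(1/k)/2)


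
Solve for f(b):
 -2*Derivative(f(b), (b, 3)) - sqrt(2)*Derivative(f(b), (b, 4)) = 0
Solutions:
 f(b) = C1 + C2*b + C3*b^2 + C4*exp(-sqrt(2)*b)


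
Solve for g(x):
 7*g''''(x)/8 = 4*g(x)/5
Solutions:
 g(x) = C1*exp(-2*2^(1/4)*35^(3/4)*x/35) + C2*exp(2*2^(1/4)*35^(3/4)*x/35) + C3*sin(2*2^(1/4)*35^(3/4)*x/35) + C4*cos(2*2^(1/4)*35^(3/4)*x/35)


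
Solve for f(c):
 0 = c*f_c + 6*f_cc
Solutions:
 f(c) = C1 + C2*erf(sqrt(3)*c/6)


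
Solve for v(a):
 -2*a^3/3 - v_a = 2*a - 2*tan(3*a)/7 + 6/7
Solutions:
 v(a) = C1 - a^4/6 - a^2 - 6*a/7 - 2*log(cos(3*a))/21


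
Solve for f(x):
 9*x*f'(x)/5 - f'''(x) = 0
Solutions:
 f(x) = C1 + Integral(C2*airyai(15^(2/3)*x/5) + C3*airybi(15^(2/3)*x/5), x)


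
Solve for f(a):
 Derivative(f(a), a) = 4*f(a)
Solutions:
 f(a) = C1*exp(4*a)


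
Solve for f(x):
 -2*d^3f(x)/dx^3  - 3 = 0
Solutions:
 f(x) = C1 + C2*x + C3*x^2 - x^3/4


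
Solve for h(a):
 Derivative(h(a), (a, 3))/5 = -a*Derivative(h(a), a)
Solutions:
 h(a) = C1 + Integral(C2*airyai(-5^(1/3)*a) + C3*airybi(-5^(1/3)*a), a)


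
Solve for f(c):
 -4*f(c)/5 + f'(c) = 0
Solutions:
 f(c) = C1*exp(4*c/5)


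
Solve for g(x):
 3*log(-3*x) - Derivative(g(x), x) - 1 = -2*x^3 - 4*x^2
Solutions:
 g(x) = C1 + x^4/2 + 4*x^3/3 + 3*x*log(-x) + x*(-4 + 3*log(3))


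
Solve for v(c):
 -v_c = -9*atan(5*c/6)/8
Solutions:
 v(c) = C1 + 9*c*atan(5*c/6)/8 - 27*log(25*c^2 + 36)/40


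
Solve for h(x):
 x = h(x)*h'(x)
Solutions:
 h(x) = -sqrt(C1 + x^2)
 h(x) = sqrt(C1 + x^2)


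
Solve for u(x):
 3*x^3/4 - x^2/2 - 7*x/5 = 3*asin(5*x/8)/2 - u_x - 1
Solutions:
 u(x) = C1 - 3*x^4/16 + x^3/6 + 7*x^2/10 + 3*x*asin(5*x/8)/2 - x + 3*sqrt(64 - 25*x^2)/10


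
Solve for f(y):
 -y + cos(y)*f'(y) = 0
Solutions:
 f(y) = C1 + Integral(y/cos(y), y)


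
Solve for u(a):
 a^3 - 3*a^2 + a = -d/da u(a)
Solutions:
 u(a) = C1 - a^4/4 + a^3 - a^2/2


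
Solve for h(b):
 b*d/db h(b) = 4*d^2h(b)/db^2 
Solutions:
 h(b) = C1 + C2*erfi(sqrt(2)*b/4)


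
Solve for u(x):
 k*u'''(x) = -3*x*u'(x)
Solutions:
 u(x) = C1 + Integral(C2*airyai(3^(1/3)*x*(-1/k)^(1/3)) + C3*airybi(3^(1/3)*x*(-1/k)^(1/3)), x)


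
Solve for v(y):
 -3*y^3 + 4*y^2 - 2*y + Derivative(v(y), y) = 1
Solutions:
 v(y) = C1 + 3*y^4/4 - 4*y^3/3 + y^2 + y


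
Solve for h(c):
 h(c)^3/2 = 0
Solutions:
 h(c) = 0


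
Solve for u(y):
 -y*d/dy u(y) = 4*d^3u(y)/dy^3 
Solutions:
 u(y) = C1 + Integral(C2*airyai(-2^(1/3)*y/2) + C3*airybi(-2^(1/3)*y/2), y)


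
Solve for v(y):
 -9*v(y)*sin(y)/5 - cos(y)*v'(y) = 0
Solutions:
 v(y) = C1*cos(y)^(9/5)


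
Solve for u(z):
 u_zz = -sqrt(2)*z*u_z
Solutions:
 u(z) = C1 + C2*erf(2^(3/4)*z/2)


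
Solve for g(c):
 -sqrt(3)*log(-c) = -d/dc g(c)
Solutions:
 g(c) = C1 + sqrt(3)*c*log(-c) - sqrt(3)*c


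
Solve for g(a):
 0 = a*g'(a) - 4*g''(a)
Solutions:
 g(a) = C1 + C2*erfi(sqrt(2)*a/4)


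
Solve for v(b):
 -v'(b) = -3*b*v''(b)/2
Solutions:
 v(b) = C1 + C2*b^(5/3)


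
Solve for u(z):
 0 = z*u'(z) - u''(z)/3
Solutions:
 u(z) = C1 + C2*erfi(sqrt(6)*z/2)


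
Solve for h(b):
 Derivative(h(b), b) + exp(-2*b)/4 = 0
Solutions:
 h(b) = C1 + exp(-2*b)/8


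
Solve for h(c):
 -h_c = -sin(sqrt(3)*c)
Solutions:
 h(c) = C1 - sqrt(3)*cos(sqrt(3)*c)/3


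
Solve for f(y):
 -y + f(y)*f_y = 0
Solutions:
 f(y) = -sqrt(C1 + y^2)
 f(y) = sqrt(C1 + y^2)


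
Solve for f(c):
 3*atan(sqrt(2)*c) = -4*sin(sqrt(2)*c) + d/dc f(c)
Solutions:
 f(c) = C1 + 3*c*atan(sqrt(2)*c) - 3*sqrt(2)*log(2*c^2 + 1)/4 - 2*sqrt(2)*cos(sqrt(2)*c)


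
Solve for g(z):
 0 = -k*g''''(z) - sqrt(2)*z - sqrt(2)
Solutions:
 g(z) = C1 + C2*z + C3*z^2 + C4*z^3 - sqrt(2)*z^5/(120*k) - sqrt(2)*z^4/(24*k)


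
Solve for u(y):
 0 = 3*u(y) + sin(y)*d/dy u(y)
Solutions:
 u(y) = C1*(cos(y) + 1)^(3/2)/(cos(y) - 1)^(3/2)


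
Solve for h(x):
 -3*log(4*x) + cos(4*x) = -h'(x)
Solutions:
 h(x) = C1 + 3*x*log(x) - 3*x + 6*x*log(2) - sin(4*x)/4


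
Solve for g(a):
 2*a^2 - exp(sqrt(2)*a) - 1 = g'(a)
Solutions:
 g(a) = C1 + 2*a^3/3 - a - sqrt(2)*exp(sqrt(2)*a)/2


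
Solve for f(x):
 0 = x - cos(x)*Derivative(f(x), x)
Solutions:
 f(x) = C1 + Integral(x/cos(x), x)


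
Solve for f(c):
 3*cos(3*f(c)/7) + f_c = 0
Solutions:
 3*c - 7*log(sin(3*f(c)/7) - 1)/6 + 7*log(sin(3*f(c)/7) + 1)/6 = C1


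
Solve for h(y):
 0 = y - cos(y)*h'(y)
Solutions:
 h(y) = C1 + Integral(y/cos(y), y)


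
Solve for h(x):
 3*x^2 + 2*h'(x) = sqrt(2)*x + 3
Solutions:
 h(x) = C1 - x^3/2 + sqrt(2)*x^2/4 + 3*x/2


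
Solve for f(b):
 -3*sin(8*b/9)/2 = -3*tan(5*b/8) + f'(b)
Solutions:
 f(b) = C1 - 24*log(cos(5*b/8))/5 + 27*cos(8*b/9)/16


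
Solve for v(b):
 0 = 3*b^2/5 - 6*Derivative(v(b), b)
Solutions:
 v(b) = C1 + b^3/30


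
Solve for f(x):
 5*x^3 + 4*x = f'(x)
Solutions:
 f(x) = C1 + 5*x^4/4 + 2*x^2


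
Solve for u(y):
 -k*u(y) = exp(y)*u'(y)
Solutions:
 u(y) = C1*exp(k*exp(-y))


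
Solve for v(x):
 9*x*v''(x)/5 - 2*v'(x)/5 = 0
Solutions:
 v(x) = C1 + C2*x^(11/9)


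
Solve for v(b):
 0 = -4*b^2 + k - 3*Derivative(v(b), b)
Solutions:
 v(b) = C1 - 4*b^3/9 + b*k/3


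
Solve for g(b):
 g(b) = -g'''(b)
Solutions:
 g(b) = C3*exp(-b) + (C1*sin(sqrt(3)*b/2) + C2*cos(sqrt(3)*b/2))*exp(b/2)


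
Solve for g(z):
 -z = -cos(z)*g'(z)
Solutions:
 g(z) = C1 + Integral(z/cos(z), z)


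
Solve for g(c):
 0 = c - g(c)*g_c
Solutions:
 g(c) = -sqrt(C1 + c^2)
 g(c) = sqrt(C1 + c^2)


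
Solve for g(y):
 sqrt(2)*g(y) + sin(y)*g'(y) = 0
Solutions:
 g(y) = C1*(cos(y) + 1)^(sqrt(2)/2)/(cos(y) - 1)^(sqrt(2)/2)


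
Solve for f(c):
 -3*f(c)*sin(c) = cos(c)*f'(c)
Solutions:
 f(c) = C1*cos(c)^3


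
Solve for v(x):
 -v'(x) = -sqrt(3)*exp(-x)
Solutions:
 v(x) = C1 - sqrt(3)*exp(-x)


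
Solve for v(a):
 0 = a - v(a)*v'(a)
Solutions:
 v(a) = -sqrt(C1 + a^2)
 v(a) = sqrt(C1 + a^2)


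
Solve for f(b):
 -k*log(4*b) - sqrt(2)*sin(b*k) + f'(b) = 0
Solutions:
 f(b) = C1 + b*k*(log(b) - 1) + 2*b*k*log(2) + sqrt(2)*Piecewise((-cos(b*k)/k, Ne(k, 0)), (0, True))


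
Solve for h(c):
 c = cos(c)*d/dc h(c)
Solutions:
 h(c) = C1 + Integral(c/cos(c), c)


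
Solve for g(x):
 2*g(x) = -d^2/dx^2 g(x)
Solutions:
 g(x) = C1*sin(sqrt(2)*x) + C2*cos(sqrt(2)*x)


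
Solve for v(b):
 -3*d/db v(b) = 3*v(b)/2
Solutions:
 v(b) = C1*exp(-b/2)


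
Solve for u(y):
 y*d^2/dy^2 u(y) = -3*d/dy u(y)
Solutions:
 u(y) = C1 + C2/y^2


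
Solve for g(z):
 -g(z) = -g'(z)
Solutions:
 g(z) = C1*exp(z)


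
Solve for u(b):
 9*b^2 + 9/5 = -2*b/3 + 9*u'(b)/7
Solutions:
 u(b) = C1 + 7*b^3/3 + 7*b^2/27 + 7*b/5


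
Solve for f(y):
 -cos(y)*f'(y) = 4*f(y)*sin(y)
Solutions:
 f(y) = C1*cos(y)^4


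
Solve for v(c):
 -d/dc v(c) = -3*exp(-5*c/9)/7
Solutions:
 v(c) = C1 - 27*exp(-5*c/9)/35


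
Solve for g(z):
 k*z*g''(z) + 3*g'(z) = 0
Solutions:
 g(z) = C1 + z^(((re(k) - 3)*re(k) + im(k)^2)/(re(k)^2 + im(k)^2))*(C2*sin(3*log(z)*Abs(im(k))/(re(k)^2 + im(k)^2)) + C3*cos(3*log(z)*im(k)/(re(k)^2 + im(k)^2)))


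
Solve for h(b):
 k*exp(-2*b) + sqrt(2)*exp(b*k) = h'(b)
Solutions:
 h(b) = C1 - k*exp(-2*b)/2 + sqrt(2)*exp(b*k)/k


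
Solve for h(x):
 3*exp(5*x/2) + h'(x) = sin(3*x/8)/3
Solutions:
 h(x) = C1 - 6*exp(5*x/2)/5 - 8*cos(3*x/8)/9


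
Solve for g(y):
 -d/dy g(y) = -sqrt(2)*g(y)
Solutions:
 g(y) = C1*exp(sqrt(2)*y)


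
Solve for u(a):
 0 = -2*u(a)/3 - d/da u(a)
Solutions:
 u(a) = C1*exp(-2*a/3)


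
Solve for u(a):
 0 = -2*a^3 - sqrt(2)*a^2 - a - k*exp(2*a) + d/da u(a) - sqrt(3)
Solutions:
 u(a) = C1 + a^4/2 + sqrt(2)*a^3/3 + a^2/2 + sqrt(3)*a + k*exp(2*a)/2


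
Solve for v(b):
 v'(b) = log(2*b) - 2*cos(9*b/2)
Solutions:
 v(b) = C1 + b*log(b) - b + b*log(2) - 4*sin(9*b/2)/9


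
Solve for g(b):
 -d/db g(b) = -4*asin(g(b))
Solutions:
 Integral(1/asin(_y), (_y, g(b))) = C1 + 4*b


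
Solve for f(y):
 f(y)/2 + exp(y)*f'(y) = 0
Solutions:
 f(y) = C1*exp(exp(-y)/2)


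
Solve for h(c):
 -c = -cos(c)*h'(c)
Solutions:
 h(c) = C1 + Integral(c/cos(c), c)


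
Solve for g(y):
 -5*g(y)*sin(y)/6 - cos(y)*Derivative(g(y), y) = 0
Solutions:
 g(y) = C1*cos(y)^(5/6)


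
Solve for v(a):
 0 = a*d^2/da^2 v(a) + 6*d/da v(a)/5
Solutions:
 v(a) = C1 + C2/a^(1/5)


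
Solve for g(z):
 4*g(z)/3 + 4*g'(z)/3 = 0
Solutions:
 g(z) = C1*exp(-z)


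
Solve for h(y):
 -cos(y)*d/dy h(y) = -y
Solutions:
 h(y) = C1 + Integral(y/cos(y), y)


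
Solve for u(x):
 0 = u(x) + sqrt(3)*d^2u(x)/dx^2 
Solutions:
 u(x) = C1*sin(3^(3/4)*x/3) + C2*cos(3^(3/4)*x/3)


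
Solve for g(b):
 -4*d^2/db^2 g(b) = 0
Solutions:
 g(b) = C1 + C2*b


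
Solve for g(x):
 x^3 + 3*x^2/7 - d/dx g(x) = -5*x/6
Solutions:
 g(x) = C1 + x^4/4 + x^3/7 + 5*x^2/12


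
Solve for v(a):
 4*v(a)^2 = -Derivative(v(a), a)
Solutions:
 v(a) = 1/(C1 + 4*a)


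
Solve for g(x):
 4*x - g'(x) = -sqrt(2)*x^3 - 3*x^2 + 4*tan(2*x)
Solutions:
 g(x) = C1 + sqrt(2)*x^4/4 + x^3 + 2*x^2 + 2*log(cos(2*x))


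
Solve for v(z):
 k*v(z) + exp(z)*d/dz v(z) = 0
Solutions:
 v(z) = C1*exp(k*exp(-z))


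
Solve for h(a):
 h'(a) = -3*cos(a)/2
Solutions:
 h(a) = C1 - 3*sin(a)/2


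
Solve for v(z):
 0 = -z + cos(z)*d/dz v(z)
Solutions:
 v(z) = C1 + Integral(z/cos(z), z)


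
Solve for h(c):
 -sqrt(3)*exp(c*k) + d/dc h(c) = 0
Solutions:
 h(c) = C1 + sqrt(3)*exp(c*k)/k


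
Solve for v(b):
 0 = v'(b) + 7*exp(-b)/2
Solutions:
 v(b) = C1 + 7*exp(-b)/2


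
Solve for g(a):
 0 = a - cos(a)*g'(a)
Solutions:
 g(a) = C1 + Integral(a/cos(a), a)


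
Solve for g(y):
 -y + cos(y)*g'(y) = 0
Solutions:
 g(y) = C1 + Integral(y/cos(y), y)


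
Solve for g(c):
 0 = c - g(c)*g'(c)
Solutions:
 g(c) = -sqrt(C1 + c^2)
 g(c) = sqrt(C1 + c^2)


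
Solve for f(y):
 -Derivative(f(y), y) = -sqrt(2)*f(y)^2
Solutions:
 f(y) = -1/(C1 + sqrt(2)*y)


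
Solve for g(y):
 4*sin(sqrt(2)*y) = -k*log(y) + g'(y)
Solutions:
 g(y) = C1 + k*y*(log(y) - 1) - 2*sqrt(2)*cos(sqrt(2)*y)


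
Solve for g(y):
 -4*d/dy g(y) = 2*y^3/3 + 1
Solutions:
 g(y) = C1 - y^4/24 - y/4


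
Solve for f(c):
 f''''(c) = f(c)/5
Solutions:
 f(c) = C1*exp(-5^(3/4)*c/5) + C2*exp(5^(3/4)*c/5) + C3*sin(5^(3/4)*c/5) + C4*cos(5^(3/4)*c/5)


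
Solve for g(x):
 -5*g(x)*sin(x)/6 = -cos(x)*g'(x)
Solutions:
 g(x) = C1/cos(x)^(5/6)


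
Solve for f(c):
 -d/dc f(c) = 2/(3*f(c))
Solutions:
 f(c) = -sqrt(C1 - 12*c)/3
 f(c) = sqrt(C1 - 12*c)/3


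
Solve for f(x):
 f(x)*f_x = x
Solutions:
 f(x) = -sqrt(C1 + x^2)
 f(x) = sqrt(C1 + x^2)


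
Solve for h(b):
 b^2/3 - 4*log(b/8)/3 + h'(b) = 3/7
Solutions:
 h(b) = C1 - b^3/9 + 4*b*log(b)/3 - 4*b*log(2) - 19*b/21


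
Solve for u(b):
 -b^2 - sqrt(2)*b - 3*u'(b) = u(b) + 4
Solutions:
 u(b) = C1*exp(-b/3) - b^2 - sqrt(2)*b + 6*b - 22 + 3*sqrt(2)


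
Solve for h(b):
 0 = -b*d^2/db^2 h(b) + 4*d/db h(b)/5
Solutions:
 h(b) = C1 + C2*b^(9/5)


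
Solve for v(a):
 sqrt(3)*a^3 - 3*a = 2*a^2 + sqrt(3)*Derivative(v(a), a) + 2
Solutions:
 v(a) = C1 + a^4/4 - 2*sqrt(3)*a^3/9 - sqrt(3)*a^2/2 - 2*sqrt(3)*a/3


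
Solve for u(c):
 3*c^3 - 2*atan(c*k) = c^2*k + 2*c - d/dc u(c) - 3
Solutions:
 u(c) = C1 - 3*c^4/4 + c^3*k/3 + c^2 - 3*c + 2*Piecewise((c*atan(c*k) - log(c^2*k^2 + 1)/(2*k), Ne(k, 0)), (0, True))


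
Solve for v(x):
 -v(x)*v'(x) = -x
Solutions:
 v(x) = -sqrt(C1 + x^2)
 v(x) = sqrt(C1 + x^2)


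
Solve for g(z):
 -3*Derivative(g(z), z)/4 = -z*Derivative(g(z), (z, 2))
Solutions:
 g(z) = C1 + C2*z^(7/4)


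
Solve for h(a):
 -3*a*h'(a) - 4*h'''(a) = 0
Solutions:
 h(a) = C1 + Integral(C2*airyai(-6^(1/3)*a/2) + C3*airybi(-6^(1/3)*a/2), a)


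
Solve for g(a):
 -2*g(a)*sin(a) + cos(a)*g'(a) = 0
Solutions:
 g(a) = C1/cos(a)^2


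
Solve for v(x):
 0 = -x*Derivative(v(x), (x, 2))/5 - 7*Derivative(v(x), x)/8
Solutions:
 v(x) = C1 + C2/x^(27/8)


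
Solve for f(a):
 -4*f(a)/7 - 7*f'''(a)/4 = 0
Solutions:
 f(a) = C3*exp(-2*14^(1/3)*a/7) + (C1*sin(14^(1/3)*sqrt(3)*a/7) + C2*cos(14^(1/3)*sqrt(3)*a/7))*exp(14^(1/3)*a/7)


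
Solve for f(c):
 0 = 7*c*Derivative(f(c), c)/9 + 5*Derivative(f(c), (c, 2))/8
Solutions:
 f(c) = C1 + C2*erf(2*sqrt(35)*c/15)


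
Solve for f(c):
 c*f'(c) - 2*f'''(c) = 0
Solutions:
 f(c) = C1 + Integral(C2*airyai(2^(2/3)*c/2) + C3*airybi(2^(2/3)*c/2), c)


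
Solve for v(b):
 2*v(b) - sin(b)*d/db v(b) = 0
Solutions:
 v(b) = C1*(cos(b) - 1)/(cos(b) + 1)


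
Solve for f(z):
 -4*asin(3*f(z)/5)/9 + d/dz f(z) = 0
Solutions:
 Integral(1/asin(3*_y/5), (_y, f(z))) = C1 + 4*z/9


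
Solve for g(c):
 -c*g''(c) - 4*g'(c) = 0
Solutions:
 g(c) = C1 + C2/c^3


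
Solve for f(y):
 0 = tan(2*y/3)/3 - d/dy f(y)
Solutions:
 f(y) = C1 - log(cos(2*y/3))/2


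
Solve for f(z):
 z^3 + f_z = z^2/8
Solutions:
 f(z) = C1 - z^4/4 + z^3/24


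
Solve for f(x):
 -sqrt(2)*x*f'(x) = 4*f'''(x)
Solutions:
 f(x) = C1 + Integral(C2*airyai(-sqrt(2)*x/2) + C3*airybi(-sqrt(2)*x/2), x)


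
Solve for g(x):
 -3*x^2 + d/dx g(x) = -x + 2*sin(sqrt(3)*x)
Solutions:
 g(x) = C1 + x^3 - x^2/2 - 2*sqrt(3)*cos(sqrt(3)*x)/3


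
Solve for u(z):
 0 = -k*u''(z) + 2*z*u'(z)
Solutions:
 u(z) = C1 + C2*erf(z*sqrt(-1/k))/sqrt(-1/k)


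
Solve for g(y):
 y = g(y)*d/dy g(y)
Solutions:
 g(y) = -sqrt(C1 + y^2)
 g(y) = sqrt(C1 + y^2)


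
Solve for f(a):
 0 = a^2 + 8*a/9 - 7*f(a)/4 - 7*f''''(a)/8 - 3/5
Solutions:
 f(a) = 4*a^2/7 + 32*a/63 + (C1*sin(2^(3/4)*a/2) + C2*cos(2^(3/4)*a/2))*exp(-2^(3/4)*a/2) + (C3*sin(2^(3/4)*a/2) + C4*cos(2^(3/4)*a/2))*exp(2^(3/4)*a/2) - 12/35


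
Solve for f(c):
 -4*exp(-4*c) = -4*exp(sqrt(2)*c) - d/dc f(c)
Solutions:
 f(c) = C1 - 2*sqrt(2)*exp(sqrt(2)*c) - exp(-4*c)


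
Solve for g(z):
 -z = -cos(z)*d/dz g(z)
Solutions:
 g(z) = C1 + Integral(z/cos(z), z)


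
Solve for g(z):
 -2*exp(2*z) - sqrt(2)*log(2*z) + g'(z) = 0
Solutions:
 g(z) = C1 + sqrt(2)*z*log(z) + sqrt(2)*z*(-1 + log(2)) + exp(2*z)


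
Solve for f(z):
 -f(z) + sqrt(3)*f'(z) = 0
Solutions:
 f(z) = C1*exp(sqrt(3)*z/3)


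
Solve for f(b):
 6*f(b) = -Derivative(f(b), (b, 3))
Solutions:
 f(b) = C3*exp(-6^(1/3)*b) + (C1*sin(2^(1/3)*3^(5/6)*b/2) + C2*cos(2^(1/3)*3^(5/6)*b/2))*exp(6^(1/3)*b/2)


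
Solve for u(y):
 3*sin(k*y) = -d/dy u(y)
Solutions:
 u(y) = C1 + 3*cos(k*y)/k


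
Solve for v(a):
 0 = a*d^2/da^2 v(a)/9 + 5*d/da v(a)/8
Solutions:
 v(a) = C1 + C2/a^(37/8)


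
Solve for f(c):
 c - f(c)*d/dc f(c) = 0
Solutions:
 f(c) = -sqrt(C1 + c^2)
 f(c) = sqrt(C1 + c^2)


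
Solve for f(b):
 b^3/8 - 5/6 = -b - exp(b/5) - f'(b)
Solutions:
 f(b) = C1 - b^4/32 - b^2/2 + 5*b/6 - 5*exp(b/5)


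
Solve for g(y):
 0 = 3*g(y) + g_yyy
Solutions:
 g(y) = C3*exp(-3^(1/3)*y) + (C1*sin(3^(5/6)*y/2) + C2*cos(3^(5/6)*y/2))*exp(3^(1/3)*y/2)


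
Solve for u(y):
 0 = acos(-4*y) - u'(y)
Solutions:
 u(y) = C1 + y*acos(-4*y) + sqrt(1 - 16*y^2)/4


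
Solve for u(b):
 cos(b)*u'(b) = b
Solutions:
 u(b) = C1 + Integral(b/cos(b), b)


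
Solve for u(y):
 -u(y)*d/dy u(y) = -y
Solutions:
 u(y) = -sqrt(C1 + y^2)
 u(y) = sqrt(C1 + y^2)


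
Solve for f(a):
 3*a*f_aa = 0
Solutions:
 f(a) = C1 + C2*a


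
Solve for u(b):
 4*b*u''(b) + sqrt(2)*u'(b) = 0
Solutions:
 u(b) = C1 + C2*b^(1 - sqrt(2)/4)


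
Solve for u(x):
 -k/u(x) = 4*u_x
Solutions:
 u(x) = -sqrt(C1 - 2*k*x)/2
 u(x) = sqrt(C1 - 2*k*x)/2


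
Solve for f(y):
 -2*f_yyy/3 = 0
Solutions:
 f(y) = C1 + C2*y + C3*y^2


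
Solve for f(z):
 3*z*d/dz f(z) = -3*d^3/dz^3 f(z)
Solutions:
 f(z) = C1 + Integral(C2*airyai(-z) + C3*airybi(-z), z)


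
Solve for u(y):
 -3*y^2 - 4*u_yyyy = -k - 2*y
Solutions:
 u(y) = C1 + C2*y + C3*y^2 + C4*y^3 + k*y^4/96 - y^6/480 + y^5/240


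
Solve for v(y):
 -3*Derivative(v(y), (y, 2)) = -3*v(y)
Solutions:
 v(y) = C1*exp(-y) + C2*exp(y)


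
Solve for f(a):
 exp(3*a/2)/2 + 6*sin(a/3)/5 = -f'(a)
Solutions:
 f(a) = C1 - exp(3*a/2)/3 + 18*cos(a/3)/5


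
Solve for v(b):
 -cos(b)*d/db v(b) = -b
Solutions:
 v(b) = C1 + Integral(b/cos(b), b)


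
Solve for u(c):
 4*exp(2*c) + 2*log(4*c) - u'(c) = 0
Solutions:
 u(c) = C1 + 2*c*log(c) + 2*c*(-1 + 2*log(2)) + 2*exp(2*c)


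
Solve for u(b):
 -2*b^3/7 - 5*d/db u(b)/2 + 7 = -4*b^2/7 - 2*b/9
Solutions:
 u(b) = C1 - b^4/35 + 8*b^3/105 + 2*b^2/45 + 14*b/5


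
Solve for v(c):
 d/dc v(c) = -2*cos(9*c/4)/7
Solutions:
 v(c) = C1 - 8*sin(9*c/4)/63


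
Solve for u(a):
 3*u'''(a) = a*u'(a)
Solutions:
 u(a) = C1 + Integral(C2*airyai(3^(2/3)*a/3) + C3*airybi(3^(2/3)*a/3), a)


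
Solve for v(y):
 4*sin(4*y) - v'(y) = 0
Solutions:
 v(y) = C1 - cos(4*y)


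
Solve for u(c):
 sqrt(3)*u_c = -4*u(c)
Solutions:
 u(c) = C1*exp(-4*sqrt(3)*c/3)


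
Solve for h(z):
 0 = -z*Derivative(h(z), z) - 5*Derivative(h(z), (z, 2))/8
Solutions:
 h(z) = C1 + C2*erf(2*sqrt(5)*z/5)


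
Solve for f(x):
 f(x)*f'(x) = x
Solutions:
 f(x) = -sqrt(C1 + x^2)
 f(x) = sqrt(C1 + x^2)


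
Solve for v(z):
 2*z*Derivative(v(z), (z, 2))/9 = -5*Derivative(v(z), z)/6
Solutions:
 v(z) = C1 + C2/z^(11/4)


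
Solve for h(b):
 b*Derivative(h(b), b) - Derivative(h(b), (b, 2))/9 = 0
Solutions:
 h(b) = C1 + C2*erfi(3*sqrt(2)*b/2)


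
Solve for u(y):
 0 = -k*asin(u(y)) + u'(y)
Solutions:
 Integral(1/asin(_y), (_y, u(y))) = C1 + k*y


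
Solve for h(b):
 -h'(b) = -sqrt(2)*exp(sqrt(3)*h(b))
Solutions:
 h(b) = sqrt(3)*(2*log(-1/(C1 + sqrt(2)*b)) - log(3))/6


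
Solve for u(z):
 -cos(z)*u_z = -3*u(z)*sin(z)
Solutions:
 u(z) = C1/cos(z)^3


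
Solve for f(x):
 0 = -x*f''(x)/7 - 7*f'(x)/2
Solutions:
 f(x) = C1 + C2/x^(47/2)


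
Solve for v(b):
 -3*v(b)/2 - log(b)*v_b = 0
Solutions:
 v(b) = C1*exp(-3*li(b)/2)


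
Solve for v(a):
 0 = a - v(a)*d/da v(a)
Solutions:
 v(a) = -sqrt(C1 + a^2)
 v(a) = sqrt(C1 + a^2)


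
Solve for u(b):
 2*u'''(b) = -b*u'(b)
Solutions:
 u(b) = C1 + Integral(C2*airyai(-2^(2/3)*b/2) + C3*airybi(-2^(2/3)*b/2), b)


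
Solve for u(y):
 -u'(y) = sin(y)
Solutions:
 u(y) = C1 + cos(y)


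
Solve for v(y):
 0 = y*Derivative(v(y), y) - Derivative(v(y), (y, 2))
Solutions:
 v(y) = C1 + C2*erfi(sqrt(2)*y/2)


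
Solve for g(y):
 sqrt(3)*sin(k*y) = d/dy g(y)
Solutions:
 g(y) = C1 - sqrt(3)*cos(k*y)/k


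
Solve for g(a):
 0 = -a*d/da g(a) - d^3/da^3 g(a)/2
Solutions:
 g(a) = C1 + Integral(C2*airyai(-2^(1/3)*a) + C3*airybi(-2^(1/3)*a), a)


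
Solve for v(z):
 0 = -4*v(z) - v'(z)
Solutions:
 v(z) = C1*exp(-4*z)


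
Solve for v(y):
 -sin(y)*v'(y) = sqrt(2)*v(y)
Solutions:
 v(y) = C1*(cos(y) + 1)^(sqrt(2)/2)/(cos(y) - 1)^(sqrt(2)/2)


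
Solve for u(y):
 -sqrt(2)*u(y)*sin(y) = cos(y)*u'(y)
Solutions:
 u(y) = C1*cos(y)^(sqrt(2))


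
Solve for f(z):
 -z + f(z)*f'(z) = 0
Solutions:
 f(z) = -sqrt(C1 + z^2)
 f(z) = sqrt(C1 + z^2)


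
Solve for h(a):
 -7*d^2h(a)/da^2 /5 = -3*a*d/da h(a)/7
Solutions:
 h(a) = C1 + C2*erfi(sqrt(30)*a/14)


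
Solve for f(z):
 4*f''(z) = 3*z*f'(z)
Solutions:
 f(z) = C1 + C2*erfi(sqrt(6)*z/4)


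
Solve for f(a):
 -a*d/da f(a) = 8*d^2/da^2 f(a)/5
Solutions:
 f(a) = C1 + C2*erf(sqrt(5)*a/4)


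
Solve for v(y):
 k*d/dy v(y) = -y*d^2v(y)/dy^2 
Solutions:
 v(y) = C1 + y^(1 - re(k))*(C2*sin(log(y)*Abs(im(k))) + C3*cos(log(y)*im(k)))


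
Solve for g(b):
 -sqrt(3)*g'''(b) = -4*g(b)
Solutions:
 g(b) = C3*exp(2^(2/3)*3^(5/6)*b/3) + (C1*sin(2^(2/3)*3^(1/3)*b/2) + C2*cos(2^(2/3)*3^(1/3)*b/2))*exp(-2^(2/3)*3^(5/6)*b/6)


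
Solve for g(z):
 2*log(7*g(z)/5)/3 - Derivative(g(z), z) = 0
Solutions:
 3*Integral(1/(-log(_y) - log(7) + log(5)), (_y, g(z)))/2 = C1 - z


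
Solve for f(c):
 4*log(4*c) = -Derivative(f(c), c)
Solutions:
 f(c) = C1 - 4*c*log(c) - c*log(256) + 4*c


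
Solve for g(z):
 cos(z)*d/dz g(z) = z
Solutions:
 g(z) = C1 + Integral(z/cos(z), z)


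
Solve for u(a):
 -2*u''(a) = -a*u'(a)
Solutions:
 u(a) = C1 + C2*erfi(a/2)


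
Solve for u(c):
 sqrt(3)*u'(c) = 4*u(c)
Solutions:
 u(c) = C1*exp(4*sqrt(3)*c/3)


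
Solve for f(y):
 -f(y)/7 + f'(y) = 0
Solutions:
 f(y) = C1*exp(y/7)


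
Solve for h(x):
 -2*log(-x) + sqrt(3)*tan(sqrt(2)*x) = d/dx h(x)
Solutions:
 h(x) = C1 - 2*x*log(-x) + 2*x - sqrt(6)*log(cos(sqrt(2)*x))/2


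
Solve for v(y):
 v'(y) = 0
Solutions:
 v(y) = C1


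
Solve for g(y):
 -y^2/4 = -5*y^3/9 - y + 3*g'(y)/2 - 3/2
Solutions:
 g(y) = C1 + 5*y^4/54 - y^3/18 + y^2/3 + y


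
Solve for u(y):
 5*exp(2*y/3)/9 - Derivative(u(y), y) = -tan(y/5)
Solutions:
 u(y) = C1 + 5*exp(2*y/3)/6 - 5*log(cos(y/5))


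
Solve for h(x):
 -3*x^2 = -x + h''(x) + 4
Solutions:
 h(x) = C1 + C2*x - x^4/4 + x^3/6 - 2*x^2


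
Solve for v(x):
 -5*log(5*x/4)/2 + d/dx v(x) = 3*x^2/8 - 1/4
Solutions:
 v(x) = C1 + x^3/8 + 5*x*log(x)/2 - 5*x*log(2) - 11*x/4 + 5*x*log(5)/2


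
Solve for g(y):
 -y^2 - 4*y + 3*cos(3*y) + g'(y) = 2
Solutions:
 g(y) = C1 + y^3/3 + 2*y^2 + 2*y - sin(3*y)


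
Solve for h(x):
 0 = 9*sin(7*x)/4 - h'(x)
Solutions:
 h(x) = C1 - 9*cos(7*x)/28


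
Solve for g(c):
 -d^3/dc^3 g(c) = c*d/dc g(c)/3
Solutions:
 g(c) = C1 + Integral(C2*airyai(-3^(2/3)*c/3) + C3*airybi(-3^(2/3)*c/3), c)


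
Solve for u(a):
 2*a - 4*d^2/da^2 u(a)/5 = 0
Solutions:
 u(a) = C1 + C2*a + 5*a^3/12


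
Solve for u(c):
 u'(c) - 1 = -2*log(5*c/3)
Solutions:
 u(c) = C1 - 2*c*log(c) + c*log(9/25) + 3*c


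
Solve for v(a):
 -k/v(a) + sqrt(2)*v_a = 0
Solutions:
 v(a) = -sqrt(C1 + sqrt(2)*a*k)
 v(a) = sqrt(C1 + sqrt(2)*a*k)


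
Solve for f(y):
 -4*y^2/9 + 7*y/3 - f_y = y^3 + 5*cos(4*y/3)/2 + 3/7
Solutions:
 f(y) = C1 - y^4/4 - 4*y^3/27 + 7*y^2/6 - 3*y/7 - 15*sin(4*y/3)/8


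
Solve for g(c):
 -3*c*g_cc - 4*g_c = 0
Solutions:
 g(c) = C1 + C2/c^(1/3)


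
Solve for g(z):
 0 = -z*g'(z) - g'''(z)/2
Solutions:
 g(z) = C1 + Integral(C2*airyai(-2^(1/3)*z) + C3*airybi(-2^(1/3)*z), z)


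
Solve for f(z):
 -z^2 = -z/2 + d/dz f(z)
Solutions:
 f(z) = C1 - z^3/3 + z^2/4


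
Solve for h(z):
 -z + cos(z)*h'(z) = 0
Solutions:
 h(z) = C1 + Integral(z/cos(z), z)


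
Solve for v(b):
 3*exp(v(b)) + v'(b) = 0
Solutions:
 v(b) = log(1/(C1 + 3*b))


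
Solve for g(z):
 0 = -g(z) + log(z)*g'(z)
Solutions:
 g(z) = C1*exp(li(z))


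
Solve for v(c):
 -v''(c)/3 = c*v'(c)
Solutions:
 v(c) = C1 + C2*erf(sqrt(6)*c/2)


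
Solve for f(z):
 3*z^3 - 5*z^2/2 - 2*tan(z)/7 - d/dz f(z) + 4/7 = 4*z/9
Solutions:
 f(z) = C1 + 3*z^4/4 - 5*z^3/6 - 2*z^2/9 + 4*z/7 + 2*log(cos(z))/7


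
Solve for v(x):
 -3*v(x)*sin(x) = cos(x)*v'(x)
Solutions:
 v(x) = C1*cos(x)^3


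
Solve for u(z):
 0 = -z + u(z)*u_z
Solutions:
 u(z) = -sqrt(C1 + z^2)
 u(z) = sqrt(C1 + z^2)


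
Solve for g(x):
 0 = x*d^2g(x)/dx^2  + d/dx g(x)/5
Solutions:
 g(x) = C1 + C2*x^(4/5)


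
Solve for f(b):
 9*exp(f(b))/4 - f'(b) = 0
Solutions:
 f(b) = log(-1/(C1 + 9*b)) + 2*log(2)


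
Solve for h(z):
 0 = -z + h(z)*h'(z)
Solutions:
 h(z) = -sqrt(C1 + z^2)
 h(z) = sqrt(C1 + z^2)


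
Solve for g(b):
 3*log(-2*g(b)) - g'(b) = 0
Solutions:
 -Integral(1/(log(-_y) + log(2)), (_y, g(b)))/3 = C1 - b


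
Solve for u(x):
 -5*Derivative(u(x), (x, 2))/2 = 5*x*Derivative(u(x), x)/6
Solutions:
 u(x) = C1 + C2*erf(sqrt(6)*x/6)


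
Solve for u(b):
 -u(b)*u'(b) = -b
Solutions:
 u(b) = -sqrt(C1 + b^2)
 u(b) = sqrt(C1 + b^2)


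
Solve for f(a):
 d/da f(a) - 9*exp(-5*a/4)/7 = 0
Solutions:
 f(a) = C1 - 36*exp(-5*a/4)/35


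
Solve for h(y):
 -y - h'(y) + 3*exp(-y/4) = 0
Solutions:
 h(y) = C1 - y^2/2 - 12*exp(-y/4)


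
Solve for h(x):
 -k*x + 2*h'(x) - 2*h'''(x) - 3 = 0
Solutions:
 h(x) = C1 + C2*exp(-x) + C3*exp(x) + k*x^2/4 + 3*x/2


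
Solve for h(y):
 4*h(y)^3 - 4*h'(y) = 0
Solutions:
 h(y) = -sqrt(2)*sqrt(-1/(C1 + y))/2
 h(y) = sqrt(2)*sqrt(-1/(C1 + y))/2


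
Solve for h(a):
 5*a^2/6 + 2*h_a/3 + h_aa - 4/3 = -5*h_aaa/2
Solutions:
 h(a) = C1 - 5*a^3/12 + 15*a^2/8 + 23*a/4 + (C2*sin(sqrt(51)*a/15) + C3*cos(sqrt(51)*a/15))*exp(-a/5)


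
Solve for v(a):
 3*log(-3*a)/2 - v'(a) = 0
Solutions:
 v(a) = C1 + 3*a*log(-a)/2 + 3*a*(-1 + log(3))/2


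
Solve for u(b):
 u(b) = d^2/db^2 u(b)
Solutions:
 u(b) = C1*exp(-b) + C2*exp(b)


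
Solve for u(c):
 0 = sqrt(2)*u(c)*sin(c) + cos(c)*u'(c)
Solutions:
 u(c) = C1*cos(c)^(sqrt(2))


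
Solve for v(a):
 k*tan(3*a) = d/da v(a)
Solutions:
 v(a) = C1 - k*log(cos(3*a))/3


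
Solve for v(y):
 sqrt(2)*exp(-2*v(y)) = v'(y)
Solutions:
 v(y) = log(-sqrt(C1 + 2*sqrt(2)*y))
 v(y) = log(C1 + 2*sqrt(2)*y)/2


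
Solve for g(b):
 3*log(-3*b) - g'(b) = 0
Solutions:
 g(b) = C1 + 3*b*log(-b) + 3*b*(-1 + log(3))


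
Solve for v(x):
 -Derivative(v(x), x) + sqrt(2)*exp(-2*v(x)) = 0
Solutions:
 v(x) = log(-sqrt(C1 + 2*sqrt(2)*x))
 v(x) = log(C1 + 2*sqrt(2)*x)/2


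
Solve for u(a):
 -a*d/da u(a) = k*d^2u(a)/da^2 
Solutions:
 u(a) = C1 + C2*sqrt(k)*erf(sqrt(2)*a*sqrt(1/k)/2)


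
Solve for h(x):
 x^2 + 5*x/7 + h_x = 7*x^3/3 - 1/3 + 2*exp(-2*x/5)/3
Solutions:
 h(x) = C1 + 7*x^4/12 - x^3/3 - 5*x^2/14 - x/3 - 5*exp(-2*x/5)/3


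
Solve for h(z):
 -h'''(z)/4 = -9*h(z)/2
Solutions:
 h(z) = C3*exp(18^(1/3)*z) + (C1*sin(3*2^(1/3)*3^(1/6)*z/2) + C2*cos(3*2^(1/3)*3^(1/6)*z/2))*exp(-18^(1/3)*z/2)


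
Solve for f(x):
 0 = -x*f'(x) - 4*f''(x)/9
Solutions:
 f(x) = C1 + C2*erf(3*sqrt(2)*x/4)


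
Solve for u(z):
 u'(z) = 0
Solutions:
 u(z) = C1


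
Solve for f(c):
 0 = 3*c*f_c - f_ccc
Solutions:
 f(c) = C1 + Integral(C2*airyai(3^(1/3)*c) + C3*airybi(3^(1/3)*c), c)


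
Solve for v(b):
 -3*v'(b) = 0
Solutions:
 v(b) = C1


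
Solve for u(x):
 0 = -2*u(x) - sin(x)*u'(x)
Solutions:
 u(x) = C1*(cos(x) + 1)/(cos(x) - 1)


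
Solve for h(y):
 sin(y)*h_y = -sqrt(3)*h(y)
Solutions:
 h(y) = C1*(cos(y) + 1)^(sqrt(3)/2)/(cos(y) - 1)^(sqrt(3)/2)


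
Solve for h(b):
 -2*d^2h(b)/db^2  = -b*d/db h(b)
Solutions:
 h(b) = C1 + C2*erfi(b/2)


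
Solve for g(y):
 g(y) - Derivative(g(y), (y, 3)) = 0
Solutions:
 g(y) = C3*exp(y) + (C1*sin(sqrt(3)*y/2) + C2*cos(sqrt(3)*y/2))*exp(-y/2)


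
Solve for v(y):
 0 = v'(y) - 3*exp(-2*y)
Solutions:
 v(y) = C1 - 3*exp(-2*y)/2


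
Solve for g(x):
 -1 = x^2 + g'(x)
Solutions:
 g(x) = C1 - x^3/3 - x


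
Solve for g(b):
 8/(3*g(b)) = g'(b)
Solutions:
 g(b) = -sqrt(C1 + 48*b)/3
 g(b) = sqrt(C1 + 48*b)/3


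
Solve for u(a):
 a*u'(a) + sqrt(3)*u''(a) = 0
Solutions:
 u(a) = C1 + C2*erf(sqrt(2)*3^(3/4)*a/6)


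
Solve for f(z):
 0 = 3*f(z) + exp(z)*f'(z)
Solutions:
 f(z) = C1*exp(3*exp(-z))


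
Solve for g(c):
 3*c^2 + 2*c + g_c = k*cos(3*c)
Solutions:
 g(c) = C1 - c^3 - c^2 + k*sin(3*c)/3


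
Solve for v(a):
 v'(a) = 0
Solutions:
 v(a) = C1


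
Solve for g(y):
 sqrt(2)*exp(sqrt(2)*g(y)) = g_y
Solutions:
 g(y) = sqrt(2)*(2*log(-1/(C1 + sqrt(2)*y)) - log(2))/4


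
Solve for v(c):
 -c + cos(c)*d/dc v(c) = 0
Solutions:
 v(c) = C1 + Integral(c/cos(c), c)


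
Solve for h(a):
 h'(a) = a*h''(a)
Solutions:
 h(a) = C1 + C2*a^2


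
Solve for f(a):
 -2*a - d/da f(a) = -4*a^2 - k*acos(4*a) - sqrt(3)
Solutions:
 f(a) = C1 + 4*a^3/3 - a^2 + sqrt(3)*a + k*(a*acos(4*a) - sqrt(1 - 16*a^2)/4)


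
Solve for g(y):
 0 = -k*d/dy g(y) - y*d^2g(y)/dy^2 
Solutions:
 g(y) = C1 + y^(1 - re(k))*(C2*sin(log(y)*Abs(im(k))) + C3*cos(log(y)*im(k)))


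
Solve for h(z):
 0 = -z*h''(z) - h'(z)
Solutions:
 h(z) = C1 + C2*log(z)


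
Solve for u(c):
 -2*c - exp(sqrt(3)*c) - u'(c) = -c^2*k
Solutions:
 u(c) = C1 + c^3*k/3 - c^2 - sqrt(3)*exp(sqrt(3)*c)/3


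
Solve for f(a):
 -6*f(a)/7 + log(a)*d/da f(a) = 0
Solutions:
 f(a) = C1*exp(6*li(a)/7)


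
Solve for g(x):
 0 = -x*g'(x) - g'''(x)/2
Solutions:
 g(x) = C1 + Integral(C2*airyai(-2^(1/3)*x) + C3*airybi(-2^(1/3)*x), x)


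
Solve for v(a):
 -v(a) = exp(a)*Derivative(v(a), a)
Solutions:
 v(a) = C1*exp(exp(-a))


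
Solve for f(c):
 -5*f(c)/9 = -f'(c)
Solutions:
 f(c) = C1*exp(5*c/9)


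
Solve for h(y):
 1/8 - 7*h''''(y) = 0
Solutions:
 h(y) = C1 + C2*y + C3*y^2 + C4*y^3 + y^4/1344


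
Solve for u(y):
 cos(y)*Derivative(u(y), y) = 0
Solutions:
 u(y) = C1


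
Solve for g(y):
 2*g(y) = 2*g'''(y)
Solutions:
 g(y) = C3*exp(y) + (C1*sin(sqrt(3)*y/2) + C2*cos(sqrt(3)*y/2))*exp(-y/2)


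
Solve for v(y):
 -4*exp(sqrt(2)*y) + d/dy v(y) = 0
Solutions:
 v(y) = C1 + 2*sqrt(2)*exp(sqrt(2)*y)


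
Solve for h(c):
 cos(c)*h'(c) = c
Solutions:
 h(c) = C1 + Integral(c/cos(c), c)


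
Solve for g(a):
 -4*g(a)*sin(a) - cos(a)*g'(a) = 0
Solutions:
 g(a) = C1*cos(a)^4


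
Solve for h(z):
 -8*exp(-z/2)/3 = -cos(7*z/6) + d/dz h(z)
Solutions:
 h(z) = C1 + 6*sin(7*z/6)/7 + 16*exp(-z/2)/3


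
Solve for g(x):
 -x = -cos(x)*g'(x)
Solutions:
 g(x) = C1 + Integral(x/cos(x), x)


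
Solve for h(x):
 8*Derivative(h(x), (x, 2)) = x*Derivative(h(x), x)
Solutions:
 h(x) = C1 + C2*erfi(x/4)


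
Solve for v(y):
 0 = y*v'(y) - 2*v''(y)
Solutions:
 v(y) = C1 + C2*erfi(y/2)


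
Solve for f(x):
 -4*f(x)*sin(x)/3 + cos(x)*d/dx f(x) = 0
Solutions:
 f(x) = C1/cos(x)^(4/3)


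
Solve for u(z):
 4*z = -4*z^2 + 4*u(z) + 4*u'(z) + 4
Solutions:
 u(z) = C1*exp(-z) + z^2 - z


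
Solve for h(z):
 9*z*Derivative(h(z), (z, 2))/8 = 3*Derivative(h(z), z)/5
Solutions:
 h(z) = C1 + C2*z^(23/15)


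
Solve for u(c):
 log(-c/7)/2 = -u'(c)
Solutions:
 u(c) = C1 - c*log(-c)/2 + c*(1 + log(7))/2


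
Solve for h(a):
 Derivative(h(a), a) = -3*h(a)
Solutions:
 h(a) = C1*exp(-3*a)


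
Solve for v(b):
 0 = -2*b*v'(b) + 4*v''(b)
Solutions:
 v(b) = C1 + C2*erfi(b/2)


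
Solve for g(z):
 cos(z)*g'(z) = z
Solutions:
 g(z) = C1 + Integral(z/cos(z), z)


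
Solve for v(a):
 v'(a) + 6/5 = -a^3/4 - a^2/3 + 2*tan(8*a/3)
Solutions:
 v(a) = C1 - a^4/16 - a^3/9 - 6*a/5 - 3*log(cos(8*a/3))/4


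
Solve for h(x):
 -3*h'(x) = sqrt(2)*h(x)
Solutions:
 h(x) = C1*exp(-sqrt(2)*x/3)


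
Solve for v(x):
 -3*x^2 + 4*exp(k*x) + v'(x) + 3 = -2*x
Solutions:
 v(x) = C1 + x^3 - x^2 - 3*x - 4*exp(k*x)/k


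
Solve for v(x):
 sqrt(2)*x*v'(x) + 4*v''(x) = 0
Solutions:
 v(x) = C1 + C2*erf(2^(3/4)*x/4)


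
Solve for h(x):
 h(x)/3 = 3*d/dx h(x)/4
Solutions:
 h(x) = C1*exp(4*x/9)


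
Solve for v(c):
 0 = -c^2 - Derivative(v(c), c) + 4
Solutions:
 v(c) = C1 - c^3/3 + 4*c


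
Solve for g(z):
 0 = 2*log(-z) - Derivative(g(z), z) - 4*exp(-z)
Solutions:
 g(z) = C1 + 2*z*log(-z) - 2*z + 4*exp(-z)


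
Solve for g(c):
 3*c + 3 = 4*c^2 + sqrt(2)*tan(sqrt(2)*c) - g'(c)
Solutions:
 g(c) = C1 + 4*c^3/3 - 3*c^2/2 - 3*c - log(cos(sqrt(2)*c))


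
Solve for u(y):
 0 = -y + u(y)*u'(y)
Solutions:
 u(y) = -sqrt(C1 + y^2)
 u(y) = sqrt(C1 + y^2)


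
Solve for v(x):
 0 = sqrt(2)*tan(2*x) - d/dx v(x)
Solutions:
 v(x) = C1 - sqrt(2)*log(cos(2*x))/2


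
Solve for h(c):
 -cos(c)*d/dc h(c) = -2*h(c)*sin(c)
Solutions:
 h(c) = C1/cos(c)^2


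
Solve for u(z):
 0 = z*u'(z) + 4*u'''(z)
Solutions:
 u(z) = C1 + Integral(C2*airyai(-2^(1/3)*z/2) + C3*airybi(-2^(1/3)*z/2), z)


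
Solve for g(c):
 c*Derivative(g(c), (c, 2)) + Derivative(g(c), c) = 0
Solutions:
 g(c) = C1 + C2*log(c)


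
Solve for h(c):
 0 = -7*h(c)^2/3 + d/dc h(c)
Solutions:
 h(c) = -3/(C1 + 7*c)


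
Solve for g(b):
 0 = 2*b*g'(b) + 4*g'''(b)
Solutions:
 g(b) = C1 + Integral(C2*airyai(-2^(2/3)*b/2) + C3*airybi(-2^(2/3)*b/2), b)


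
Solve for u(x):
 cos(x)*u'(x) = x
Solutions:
 u(x) = C1 + Integral(x/cos(x), x)


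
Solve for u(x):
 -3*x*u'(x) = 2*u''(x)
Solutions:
 u(x) = C1 + C2*erf(sqrt(3)*x/2)


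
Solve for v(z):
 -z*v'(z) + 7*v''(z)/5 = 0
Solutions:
 v(z) = C1 + C2*erfi(sqrt(70)*z/14)


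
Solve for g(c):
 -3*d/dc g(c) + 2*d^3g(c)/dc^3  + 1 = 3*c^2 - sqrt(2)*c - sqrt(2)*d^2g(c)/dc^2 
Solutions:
 g(c) = C1 + C2*exp(c*(-sqrt(2) + sqrt(26))/4) + C3*exp(-c*(sqrt(2) + sqrt(26))/4) - c^3/3 - sqrt(2)*c^2/6 - 11*c/9


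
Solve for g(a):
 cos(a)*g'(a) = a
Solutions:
 g(a) = C1 + Integral(a/cos(a), a)


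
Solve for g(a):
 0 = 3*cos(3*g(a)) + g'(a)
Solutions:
 g(a) = -asin((C1 + exp(18*a))/(C1 - exp(18*a)))/3 + pi/3
 g(a) = asin((C1 + exp(18*a))/(C1 - exp(18*a)))/3


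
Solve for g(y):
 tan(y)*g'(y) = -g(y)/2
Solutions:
 g(y) = C1/sqrt(sin(y))


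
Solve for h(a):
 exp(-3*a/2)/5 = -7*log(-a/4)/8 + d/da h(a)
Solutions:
 h(a) = C1 + 7*a*log(-a)/8 + 7*a*(-2*log(2) - 1)/8 - 2*exp(-3*a/2)/15


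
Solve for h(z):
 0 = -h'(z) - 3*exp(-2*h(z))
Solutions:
 h(z) = log(-sqrt(C1 - 6*z))
 h(z) = log(C1 - 6*z)/2


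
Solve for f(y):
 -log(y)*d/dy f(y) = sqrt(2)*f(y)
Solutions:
 f(y) = C1*exp(-sqrt(2)*li(y))


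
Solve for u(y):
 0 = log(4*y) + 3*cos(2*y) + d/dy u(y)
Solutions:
 u(y) = C1 - y*log(y) - 2*y*log(2) + y - 3*sin(2*y)/2


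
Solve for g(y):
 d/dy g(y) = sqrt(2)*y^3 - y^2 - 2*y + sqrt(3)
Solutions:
 g(y) = C1 + sqrt(2)*y^4/4 - y^3/3 - y^2 + sqrt(3)*y


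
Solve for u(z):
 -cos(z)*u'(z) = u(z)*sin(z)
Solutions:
 u(z) = C1*cos(z)


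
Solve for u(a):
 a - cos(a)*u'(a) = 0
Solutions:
 u(a) = C1 + Integral(a/cos(a), a)


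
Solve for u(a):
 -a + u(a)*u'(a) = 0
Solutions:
 u(a) = -sqrt(C1 + a^2)
 u(a) = sqrt(C1 + a^2)


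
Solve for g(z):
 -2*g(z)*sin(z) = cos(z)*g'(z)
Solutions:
 g(z) = C1*cos(z)^2


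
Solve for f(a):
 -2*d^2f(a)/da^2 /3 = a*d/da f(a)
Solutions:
 f(a) = C1 + C2*erf(sqrt(3)*a/2)


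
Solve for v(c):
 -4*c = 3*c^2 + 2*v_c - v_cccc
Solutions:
 v(c) = C1 + C4*exp(2^(1/3)*c) - c^3/2 - c^2 + (C2*sin(2^(1/3)*sqrt(3)*c/2) + C3*cos(2^(1/3)*sqrt(3)*c/2))*exp(-2^(1/3)*c/2)


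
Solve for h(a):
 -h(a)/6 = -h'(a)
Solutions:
 h(a) = C1*exp(a/6)


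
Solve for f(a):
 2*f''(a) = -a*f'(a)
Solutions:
 f(a) = C1 + C2*erf(a/2)


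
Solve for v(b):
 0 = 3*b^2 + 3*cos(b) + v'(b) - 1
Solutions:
 v(b) = C1 - b^3 + b - 3*sin(b)


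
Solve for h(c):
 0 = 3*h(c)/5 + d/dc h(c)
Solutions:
 h(c) = C1*exp(-3*c/5)


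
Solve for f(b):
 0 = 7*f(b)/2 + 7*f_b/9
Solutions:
 f(b) = C1*exp(-9*b/2)


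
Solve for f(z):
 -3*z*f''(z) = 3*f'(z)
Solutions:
 f(z) = C1 + C2*log(z)


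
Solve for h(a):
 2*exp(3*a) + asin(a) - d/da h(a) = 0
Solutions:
 h(a) = C1 + a*asin(a) + sqrt(1 - a^2) + 2*exp(3*a)/3


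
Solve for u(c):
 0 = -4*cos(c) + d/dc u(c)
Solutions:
 u(c) = C1 + 4*sin(c)


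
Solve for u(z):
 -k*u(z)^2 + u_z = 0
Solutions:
 u(z) = -1/(C1 + k*z)


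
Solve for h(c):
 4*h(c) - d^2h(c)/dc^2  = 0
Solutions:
 h(c) = C1*exp(-2*c) + C2*exp(2*c)


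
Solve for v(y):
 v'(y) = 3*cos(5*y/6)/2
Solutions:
 v(y) = C1 + 9*sin(5*y/6)/5


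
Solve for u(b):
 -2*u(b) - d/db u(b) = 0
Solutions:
 u(b) = C1*exp(-2*b)


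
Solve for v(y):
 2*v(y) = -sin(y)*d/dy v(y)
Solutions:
 v(y) = C1*(cos(y) + 1)/(cos(y) - 1)


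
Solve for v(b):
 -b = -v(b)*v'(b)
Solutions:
 v(b) = -sqrt(C1 + b^2)
 v(b) = sqrt(C1 + b^2)


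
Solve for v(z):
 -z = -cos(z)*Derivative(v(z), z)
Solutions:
 v(z) = C1 + Integral(z/cos(z), z)


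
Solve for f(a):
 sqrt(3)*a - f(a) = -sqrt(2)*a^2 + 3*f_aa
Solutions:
 f(a) = C1*sin(sqrt(3)*a/3) + C2*cos(sqrt(3)*a/3) + sqrt(2)*a^2 + sqrt(3)*a - 6*sqrt(2)


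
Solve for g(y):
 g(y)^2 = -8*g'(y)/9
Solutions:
 g(y) = 8/(C1 + 9*y)


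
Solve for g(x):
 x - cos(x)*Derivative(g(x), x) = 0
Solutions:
 g(x) = C1 + Integral(x/cos(x), x)


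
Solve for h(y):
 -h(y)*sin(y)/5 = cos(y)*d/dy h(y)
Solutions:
 h(y) = C1*cos(y)^(1/5)


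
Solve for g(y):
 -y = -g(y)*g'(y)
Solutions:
 g(y) = -sqrt(C1 + y^2)
 g(y) = sqrt(C1 + y^2)


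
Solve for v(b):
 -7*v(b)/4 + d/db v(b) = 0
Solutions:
 v(b) = C1*exp(7*b/4)


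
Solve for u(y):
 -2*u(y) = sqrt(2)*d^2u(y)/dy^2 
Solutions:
 u(y) = C1*sin(2^(1/4)*y) + C2*cos(2^(1/4)*y)


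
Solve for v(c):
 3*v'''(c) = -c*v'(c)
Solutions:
 v(c) = C1 + Integral(C2*airyai(-3^(2/3)*c/3) + C3*airybi(-3^(2/3)*c/3), c)


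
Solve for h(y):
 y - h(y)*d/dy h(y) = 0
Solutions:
 h(y) = -sqrt(C1 + y^2)
 h(y) = sqrt(C1 + y^2)


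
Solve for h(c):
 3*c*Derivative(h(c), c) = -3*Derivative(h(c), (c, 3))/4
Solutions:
 h(c) = C1 + Integral(C2*airyai(-2^(2/3)*c) + C3*airybi(-2^(2/3)*c), c)


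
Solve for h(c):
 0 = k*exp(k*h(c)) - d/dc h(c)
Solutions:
 h(c) = Piecewise((log(-1/(C1*k + c*k^2))/k, Ne(k, 0)), (nan, True))
 h(c) = Piecewise((C1 + c*k, Eq(k, 0)), (nan, True))
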